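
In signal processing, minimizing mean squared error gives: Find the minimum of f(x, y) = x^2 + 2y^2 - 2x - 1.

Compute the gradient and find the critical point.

f(x,y) = x^2 + 2y^2 - 2x - 1
df/dx = 2x + (-2) = 0  =>  x = 1
df/dy = 4y + (0) = 0  =>  y = 0
f(1, 0) = 1*(1)^2 + 2*(0)^2 + -2*(1) + -1 = -2
Hessian is diagonal with entries 2, 4 > 0, so this is a minimum.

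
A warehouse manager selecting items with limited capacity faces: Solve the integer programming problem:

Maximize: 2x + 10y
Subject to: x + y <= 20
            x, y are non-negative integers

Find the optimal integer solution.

Objective: 2x + 10y, constraint: x + y <= 20
Coefficient of y is 10 > coefficient of x is 2, so allocate the entire budget to y.
Optimal: x = 0, y = 20, value = 200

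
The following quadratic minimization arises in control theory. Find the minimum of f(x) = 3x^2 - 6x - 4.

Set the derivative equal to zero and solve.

f(x) = 3x^2 - 6x - 4
f'(x) = 6x + (-6) = 0
x = 6/6 = 1
f(1) = -7
Since f''(x) = 6 > 0, this is a minimum.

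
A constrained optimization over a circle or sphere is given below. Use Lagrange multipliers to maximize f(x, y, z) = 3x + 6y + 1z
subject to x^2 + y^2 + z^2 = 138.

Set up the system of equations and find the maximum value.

Lagrange conditions: 3 = 2*lambda*x, 6 = 2*lambda*y, 1 = 2*lambda*z
So x:3 = y:6 = z:1, i.e. x = 3t, y = 6t, z = 1t
Constraint: t^2*(3^2 + 6^2 + 1^2) = 138
  t^2 * 46 = 138  =>  t = sqrt(3)
Maximum = 3*3t + 6*6t + 1*1t = 46*sqrt(3) = sqrt(6348)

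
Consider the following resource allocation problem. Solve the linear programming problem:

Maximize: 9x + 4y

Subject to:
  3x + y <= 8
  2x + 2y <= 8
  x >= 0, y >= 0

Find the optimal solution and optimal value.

Feasible vertices: (0, 0), (0, 4), (2, 2), (8/3, 0)
Objective 9x + 4y at each:
  (0, 0): 0
  (0, 4): 16
  (2, 2): 26
  (8/3, 0): 24
Maximum is 26 at (2, 2).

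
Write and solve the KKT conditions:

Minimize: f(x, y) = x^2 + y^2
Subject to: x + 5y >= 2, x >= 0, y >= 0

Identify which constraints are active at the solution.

KKT conditions for min x^2 + y^2 s.t. 1x + 5y >= 2, x >= 0, y >= 0:
Stationarity: 2x = mu*1 + mu_x, 2y = mu*5 + mu_y, with mu, mu_x, mu_y >= 0
Complementary slackness: mu*(x + 5y - 2) = 0, mu_x*x = 0, mu_y*y = 0
(0, 0) is infeasible (1*0 + 5*0 < 2), so if mu = 0 stationarity would force x = mu_x/2 >= 0, y = mu_y/2 >= 0 with mu_x*x = mu_y*y = 0, i.e. x = y = 0: contradiction. Hence mu > 0 and x + 5y = 2 is active.
Try x > 0, y > 0 (so mu_x = mu_y = 0): x = 1*mu/2, y = 5*mu/2
Substitute: 1*(1*mu/2) + 5*(5*mu/2) = 2
  mu*26/2 = 2 => mu = 2/13
x* = 1/13 > 0, y* = 5/13 > 0, consistent with mu_x = mu_y = 0.
f is convex and the constraints are linear, so this KKT point is the global minimum.
f* = 2/13
Active constraints: x + 5y >= 2 (holds with equality, mu = 2/13 > 0); x >= 0 and y >= 0 are inactive (mu_x = mu_y = 0).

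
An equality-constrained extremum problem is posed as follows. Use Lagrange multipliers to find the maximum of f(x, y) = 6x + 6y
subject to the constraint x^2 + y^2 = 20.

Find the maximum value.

Set up Lagrange conditions: grad f = lambda * grad g
  6 = 2*lambda*x
  6 = 2*lambda*y
From these: x/y = 6/6, so x = 6t, y = 6t for some t.
Substitute into constraint: (6t)^2 + (6t)^2 = 20
  t^2 * 72 = 20
  t = sqrt(20/72)
Maximum = 6*x + 6*y = (6^2 + 6^2)*t = 72 * sqrt(20/72) = sqrt(1440)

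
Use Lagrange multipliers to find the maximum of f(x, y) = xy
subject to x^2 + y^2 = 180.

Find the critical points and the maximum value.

Lagrange conditions: y = 2*lambda*x and x = 2*lambda*y
If x = 0 then y = 0, violating the constraint, so x, y != 0.
Dividing: y/x = x/y => x^2 = y^2 => y = x or y = -x
Constraint: 2x^2 = 180 => x^2 = 90 => x = +/-sqrt(90)
Critical points: (sqrt(90), sqrt(90)), (-sqrt(90), -sqrt(90)), (sqrt(90), -sqrt(90)), (-sqrt(90), sqrt(90))
  y = x:  xy = x^2 = 90  at (sqrt(90), sqrt(90)) and (-sqrt(90), -sqrt(90))
  y = -x: xy = -x^2 = -90 at (sqrt(90), -sqrt(90)) and (-sqrt(90), sqrt(90))
Maximum xy = 90 at (sqrt(90), sqrt(90)) and (-sqrt(90), -sqrt(90))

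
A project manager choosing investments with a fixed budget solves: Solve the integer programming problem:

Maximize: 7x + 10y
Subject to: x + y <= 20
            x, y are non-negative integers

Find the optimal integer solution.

Objective: 7x + 10y, constraint: x + y <= 20
Coefficient of y is 10 > coefficient of x is 7, so allocate the entire budget to y.
Optimal: x = 0, y = 20, value = 200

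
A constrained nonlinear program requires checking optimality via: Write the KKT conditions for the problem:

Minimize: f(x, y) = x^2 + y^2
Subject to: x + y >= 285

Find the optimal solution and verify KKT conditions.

KKT conditions for min x^2 + y^2 s.t. x + y >= 285:
Stationarity: 2x = mu, 2y = mu
So x = y = mu/2.
Complementary slackness: mu*(x + y - 285) = 0
Primal feasibility: x + y >= 285; dual feasibility: mu >= 0
If mu = 0 then x = y = 0, but 0 + 0 < 285 is infeasible, so the constraint is active.
Constraint active: x + y = 2*(mu/2) = 285 => mu = 285
x = y = 285/2, f = 81225/2
Verify: stationarity 2*(285/2) = 285 = mu; primal 285/2 + 285/2 = 285 >= 285; dual mu = 285 >= 0; complementary slackness 285*(285 - 285) = 0. All KKT conditions hold.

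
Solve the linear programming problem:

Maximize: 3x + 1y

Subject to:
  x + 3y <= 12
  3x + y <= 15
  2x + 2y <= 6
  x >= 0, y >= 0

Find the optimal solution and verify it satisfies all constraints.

Feasible vertices: (0, 0), (0, 3), (3, 0)
Objective 3x + 1y at each vertex:
  (0, 0): 0
  (0, 3): 3
  (3, 0): 9
Maximum is 9 at (3, 0).
Verify constraints at (x, y) = (3, 0):
  1*3 + 3*0 = 3 <= 12
  3*3 + 1*0 = 9 <= 15
  2*3 + 2*0 = 6 <= 6 (active)
  x = 3 >= 0, y = 0 >= 0. All constraints satisfied.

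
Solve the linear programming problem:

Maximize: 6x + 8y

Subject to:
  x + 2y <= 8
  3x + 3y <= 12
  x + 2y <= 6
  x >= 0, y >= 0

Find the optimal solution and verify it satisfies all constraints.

Feasible vertices: (0, 0), (0, 3), (2, 2), (4, 0)
Objective 6x + 8y at each vertex:
  (0, 0): 0
  (0, 3): 24
  (2, 2): 28
  (4, 0): 24
Maximum is 28 at (2, 2).
Verify constraints at (x, y) = (2, 2):
  1*2 + 2*2 = 6 <= 8
  3*2 + 3*2 = 12 <= 12 (active)
  1*2 + 2*2 = 6 <= 6 (active)
  x = 2 >= 0, y = 2 >= 0. All constraints satisfied.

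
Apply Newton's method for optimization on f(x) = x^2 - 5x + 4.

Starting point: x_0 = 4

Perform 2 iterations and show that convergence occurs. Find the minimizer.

f(x) = x^2 - 5x + 4, f'(x) = 2x + (-5), f''(x) = 2
Step 1: f'(4) = 3, x_1 = 4 - 3/2 = 5/2
Step 2: f'(5/2) = 0, x_2 = 5/2 (converged)
Newton's method converges in 1 step for quadratics.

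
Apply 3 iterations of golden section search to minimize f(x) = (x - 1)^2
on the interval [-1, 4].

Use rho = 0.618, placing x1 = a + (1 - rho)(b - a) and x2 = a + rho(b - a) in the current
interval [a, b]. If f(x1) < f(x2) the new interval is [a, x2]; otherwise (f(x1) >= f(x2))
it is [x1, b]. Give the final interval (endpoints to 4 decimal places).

Golden section search for min of f(x) = (x - 1)^2 on [-1, 4].
Each step: x1 = a + (1 - rho)(b - a), x2 = a + rho(b - a); if f(x1) < f(x2) keep [a, x2], otherwise keep [x1, b].
Step 1: [-1.0000, 4.0000], x1=0.9100 (f=0.0081), x2=2.0900 (f=1.1881); f(x1) < f(x2) => keep [-1.0000, 2.0900]
Step 2: [-1.0000, 2.0900], x1=0.1804 (f=0.6718), x2=0.9096 (f=0.0082); f(x1) > f(x2) => keep [0.1804, 2.0900]
Step 3: [0.1804, 2.0900], x1=0.9099 (f=0.0081), x2=1.3605 (f=0.1300); f(x1) < f(x2) => keep [0.1804, 1.3605]
Final interval: [0.1804, 1.3605]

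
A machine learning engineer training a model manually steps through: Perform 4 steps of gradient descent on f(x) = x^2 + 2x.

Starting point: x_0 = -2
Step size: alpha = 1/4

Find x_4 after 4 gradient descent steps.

f(x) = x^2 + 2x, f'(x) = 2x + (2)
Step 1: f'(-2) = -2, x_1 = -2 - 1/4 * -2 = -3/2
Step 2: f'(-3/2) = -1, x_2 = -3/2 - 1/4 * -1 = -5/4
Step 3: f'(-5/4) = -1/2, x_3 = -5/4 - 1/4 * -1/2 = -9/8
Step 4: f'(-9/8) = -1/4, x_4 = -9/8 - 1/4 * -1/4 = -17/16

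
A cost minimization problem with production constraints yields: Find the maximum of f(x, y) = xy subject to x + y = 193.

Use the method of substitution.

Substitute y = 193 - x into f(x,y) = xy:
g(x) = x(193 - x) = 193x - x^2
g'(x) = 193 - 2x = 0  =>  x = 193/2
y = 193 - 193/2 = 193/2
Maximum value = (193/2) * (193/2) = 37249/4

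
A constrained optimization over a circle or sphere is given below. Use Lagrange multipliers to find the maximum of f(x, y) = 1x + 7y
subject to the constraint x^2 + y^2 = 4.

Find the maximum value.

Set up Lagrange conditions: grad f = lambda * grad g
  1 = 2*lambda*x
  7 = 2*lambda*y
From these: x/y = 1/7, so x = 1t, y = 7t for some t.
Substitute into constraint: (1t)^2 + (7t)^2 = 4
  t^2 * 50 = 4
  t = sqrt(4/50)
Maximum = 1*x + 7*y = (1^2 + 7^2)*t = 50 * sqrt(4/50) = sqrt(200)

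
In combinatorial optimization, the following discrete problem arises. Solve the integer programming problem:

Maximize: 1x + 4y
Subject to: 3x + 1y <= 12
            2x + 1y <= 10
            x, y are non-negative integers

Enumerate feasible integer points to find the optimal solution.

Constraint 1: 3x + 1y <= 12
Constraint 2: 2x + 1y <= 10
Feasible x range (need y >= 0): 0 <= x <= min(12/3, 10/2) => x in {0, ..., 4}.
Enumerate feasible integer points row by row (the coefficient of y is 4 > 0, so for each x the largest feasible y gives the best value):
  x = 0: y <= min((12 - 3*0)/1, (10 - 2*0)/1) => y in {0, ..., 10}; best 1*0 + 4*10 = 40
  x = 1: y <= min((12 - 3*1)/1, (10 - 2*1)/1) => y in {0, ..., 8}; best 1*1 + 4*8 = 33
  x = 2: y <= min((12 - 3*2)/1, (10 - 2*2)/1) => y in {0, ..., 6}; best 1*2 + 4*6 = 26
  x = 3: y <= min((12 - 3*3)/1, (10 - 2*3)/1) => y in {0, ..., 3}; best 1*3 + 4*3 = 15
  x = 4: y <= min((12 - 3*4)/1, (10 - 2*4)/1) => y in {0}; best 1*4 + 4*0 = 4
The maximum 1x + 4y = 40 is achieved at x = 0, y = 10.
Check: 3*0 + 1*10 = 10 <= 12 and 2*0 + 1*10 = 10 <= 10.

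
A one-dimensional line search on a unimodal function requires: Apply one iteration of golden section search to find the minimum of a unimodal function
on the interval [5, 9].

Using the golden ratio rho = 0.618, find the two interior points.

Golden section search on [5, 9].
Golden ratio rho = 0.618 (approx).
Interior points:
  x_1 = 5 + (1-0.618)*4 = 6.5280
  x_2 = 5 + 0.618*4 = 7.4720
Compare f(x_1) and f(x_2) to determine which subinterval to keep.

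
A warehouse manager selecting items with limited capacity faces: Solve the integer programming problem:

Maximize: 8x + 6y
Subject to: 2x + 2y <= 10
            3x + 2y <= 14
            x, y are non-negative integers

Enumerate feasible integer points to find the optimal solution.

Constraint 1: 2x + 2y <= 10
Constraint 2: 3x + 2y <= 14
Feasible x range (need y >= 0): 0 <= x <= min(10/2, 14/3) => x in {0, ..., 4}.
Enumerate feasible integer points row by row (the coefficient of y is 6 > 0, so for each x the largest feasible y gives the best value):
  x = 0: y <= min((10 - 2*0)/2, (14 - 3*0)/2) => y in {0, ..., 5}; best 8*0 + 6*5 = 30
  x = 1: y <= min((10 - 2*1)/2, (14 - 3*1)/2) => y in {0, ..., 4}; best 8*1 + 6*4 = 32
  x = 2: y <= min((10 - 2*2)/2, (14 - 3*2)/2) => y in {0, ..., 3}; best 8*2 + 6*3 = 34
  x = 3: y <= min((10 - 2*3)/2, (14 - 3*3)/2) => y in {0, ..., 2}; best 8*3 + 6*2 = 36
  x = 4: y <= min((10 - 2*4)/2, (14 - 3*4)/2) => y in {0, ..., 1}; best 8*4 + 6*1 = 38
The maximum 8x + 6y = 38 is achieved at x = 4, y = 1.
Check: 2*4 + 2*1 = 10 <= 10 and 3*4 + 2*1 = 14 <= 14.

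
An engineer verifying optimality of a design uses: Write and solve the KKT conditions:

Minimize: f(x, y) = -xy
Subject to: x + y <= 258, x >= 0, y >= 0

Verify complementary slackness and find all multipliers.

Problem: min -xy s.t. x + y <= 258 (multiplier lambda), x >= 0 (mu_x), y >= 0 (mu_y)
KKT stationarity: -y + lambda - mu_x = 0, -x + lambda - mu_y = 0, with lambda, mu_x, mu_y >= 0
Complementary slackness: lambda*(x + y - 258) = 0, mu_x*x = 0, mu_y*y = 0
If lambda = 0: y = -mu_x <= 0 and x = -mu_y <= 0 force x = y = 0 with f = 0; but x = y = 129 is feasible with f = -16641 < 0, so this is not the minimum. Hence lambda > 0 and x + y = 258.
Try x > 0, y > 0 (so mu_x = mu_y = 0): y = lambda, x = lambda => x = y = lambda
x + y = 258 => 2*lambda = 258 => lambda = 129
x* = y* = 129 > 0, consistent with mu_x = mu_y = 0.
(Any feasible point with x = 0 or y = 0 has f = 0 > -16641, so the minimum is not on those boundaries.)
min(-xy) = -16641 (i.e. max xy = 16641)
Multipliers: lambda = 129, mu_x = 0, mu_y = 0
Complementary slackness: lambda*(x + y - 258) = 129*(129 + 129 - 258) = 0, mu_x*x = 0*129 = 0, mu_y*y = 0*129 = 0. Satisfied.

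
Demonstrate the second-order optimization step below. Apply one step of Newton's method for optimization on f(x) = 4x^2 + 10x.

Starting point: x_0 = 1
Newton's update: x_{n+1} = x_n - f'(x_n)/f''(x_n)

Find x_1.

f(x) = 4x^2 + 10x
f'(x) = 8x + (10), f''(x) = 8
Newton step: x_1 = x_0 - f'(x_0)/f''(x_0)
f'(1) = 18
x_1 = 1 - 18/8 = -5/4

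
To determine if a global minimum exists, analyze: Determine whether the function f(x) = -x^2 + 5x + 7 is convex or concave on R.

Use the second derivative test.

f(x) = -x^2 + 5x + 7
f'(x) = -2x + 5
f''(x) = -2
Since f''(x) = -2 < 0 for all x, f is concave on R.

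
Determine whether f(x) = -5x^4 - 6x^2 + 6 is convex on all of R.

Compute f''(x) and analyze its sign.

f(x) = -5x^4 - 6x^2 + 6
f'(x) = -20x^3 + -12x
f''(x) = -60x^2 + -12
f''(x) = -60x^2 + -12 <= -12 < 0 for all x
Therefore, f is concave on R.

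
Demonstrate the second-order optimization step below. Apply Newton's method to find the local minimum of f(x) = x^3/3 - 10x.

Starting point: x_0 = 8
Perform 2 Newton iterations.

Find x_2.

f(x) = x^3/3 - 10x
f'(x) = x^2 - 10, f''(x) = 2x
Newton update: x_{n+1} = x_n - (x_n^2 - 10)/(2*x_n)
Step 1: x_0 = 8, f'=54, f''=16, x_1 = 37/8
Step 2: x_1 = 37/8, f'=729/64, f''=37/4, x_2 = 2009/592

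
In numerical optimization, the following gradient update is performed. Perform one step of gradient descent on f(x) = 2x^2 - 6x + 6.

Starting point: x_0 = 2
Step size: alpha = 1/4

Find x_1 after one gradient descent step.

f(x) = 2x^2 - 6x + 6
f'(x) = 4x - 6
f'(2) = 4*2 + (-6) = 2
x_1 = x_0 - alpha * f'(x_0) = 2 - 1/4 * 2 = 3/2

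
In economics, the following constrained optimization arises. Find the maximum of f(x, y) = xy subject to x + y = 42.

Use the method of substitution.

Substitute y = 42 - x into f(x,y) = xy:
g(x) = x(42 - x) = 42x - x^2
g'(x) = 42 - 2x = 0  =>  x = 21
y = 42 - 21 = 21
Maximum value = 21 * 21 = 441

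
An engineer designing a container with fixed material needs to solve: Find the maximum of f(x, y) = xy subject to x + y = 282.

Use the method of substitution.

Substitute y = 282 - x into f(x,y) = xy:
g(x) = x(282 - x) = 282x - x^2
g'(x) = 282 - 2x = 0  =>  x = 141
y = 282 - 141 = 141
Maximum value = 141 * 141 = 19881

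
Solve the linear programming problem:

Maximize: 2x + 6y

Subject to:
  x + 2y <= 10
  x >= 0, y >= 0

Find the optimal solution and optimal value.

The feasible region has vertices at [(0, 0), (10, 0), (0, 5)].
Checking objective 2x + 6y at each vertex:
  (0, 0): 2*0 + 6*0 = 0
  (10, 0): 2*10 + 6*0 = 20
  (0, 5): 2*0 + 6*5 = 30
Maximum is 30 at (0, 5).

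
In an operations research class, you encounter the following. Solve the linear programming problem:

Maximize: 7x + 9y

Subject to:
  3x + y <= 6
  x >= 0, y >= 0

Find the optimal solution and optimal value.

The feasible region has vertices at [(0, 0), (2, 0), (0, 6)].
Checking objective 7x + 9y at each vertex:
  (0, 0): 7*0 + 9*0 = 0
  (2, 0): 7*2 + 9*0 = 14
  (0, 6): 7*0 + 9*6 = 54
Maximum is 54 at (0, 6).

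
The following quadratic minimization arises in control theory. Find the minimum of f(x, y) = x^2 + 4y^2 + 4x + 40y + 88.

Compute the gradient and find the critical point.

f(x,y) = x^2 + 4y^2 + 4x + 40y + 88
df/dx = 2x + (4) = 0  =>  x = -2
df/dy = 8y + (40) = 0  =>  y = -5
f(-2, -5) = 1*(-2)^2 + 4*(-5)^2 + 4*(-2) + 40*(-5) + 88 = -16
Hessian is diagonal with entries 2, 8 > 0, so this is a minimum.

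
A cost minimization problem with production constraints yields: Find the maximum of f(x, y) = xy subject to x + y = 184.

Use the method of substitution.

Substitute y = 184 - x into f(x,y) = xy:
g(x) = x(184 - x) = 184x - x^2
g'(x) = 184 - 2x = 0  =>  x = 92
y = 184 - 92 = 92
Maximum value = 92 * 92 = 8464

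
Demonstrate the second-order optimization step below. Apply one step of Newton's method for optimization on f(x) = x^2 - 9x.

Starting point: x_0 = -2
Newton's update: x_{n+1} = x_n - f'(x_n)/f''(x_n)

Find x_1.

f(x) = x^2 - 9x
f'(x) = 2x + (-9), f''(x) = 2
Newton step: x_1 = x_0 - f'(x_0)/f''(x_0)
f'(-2) = -13
x_1 = -2 - -13/2 = 9/2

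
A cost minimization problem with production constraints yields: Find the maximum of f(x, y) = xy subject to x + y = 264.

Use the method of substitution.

Substitute y = 264 - x into f(x,y) = xy:
g(x) = x(264 - x) = 264x - x^2
g'(x) = 264 - 2x = 0  =>  x = 132
y = 264 - 132 = 132
Maximum value = 132 * 132 = 17424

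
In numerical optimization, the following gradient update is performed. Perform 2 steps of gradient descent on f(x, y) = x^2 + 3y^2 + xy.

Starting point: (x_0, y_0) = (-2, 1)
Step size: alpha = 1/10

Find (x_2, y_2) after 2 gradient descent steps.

f(x,y) = x^2 + 3y^2 + xy
grad_x = 2x + 1y, grad_y = 6y + 1x
Step 1: grad = (-3, 4), (-17/10, 3/5)
Step 2: grad = (-14/5, 19/10), (-71/50, 41/100)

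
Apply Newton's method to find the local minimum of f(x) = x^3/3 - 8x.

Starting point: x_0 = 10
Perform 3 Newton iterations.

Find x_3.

f(x) = x^3/3 - 8x
f'(x) = x^2 - 8, f''(x) = 2x
Newton update: x_{n+1} = x_n - (x_n^2 - 8)/(2*x_n)
Step 1: x_0 = 10, f'=92, f''=20, x_1 = 27/5
Step 2: x_1 = 27/5, f'=529/25, f''=54/5, x_2 = 929/270
Step 3: x_2 = 929/270, f'=279841/72900, f''=929/135, x_3 = 1446241/501660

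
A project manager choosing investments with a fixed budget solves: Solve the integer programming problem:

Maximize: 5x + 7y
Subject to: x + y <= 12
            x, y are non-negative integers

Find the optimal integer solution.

Objective: 5x + 7y, constraint: x + y <= 12
Coefficient of y is 7 > coefficient of x is 5, so allocate the entire budget to y.
Optimal: x = 0, y = 12, value = 84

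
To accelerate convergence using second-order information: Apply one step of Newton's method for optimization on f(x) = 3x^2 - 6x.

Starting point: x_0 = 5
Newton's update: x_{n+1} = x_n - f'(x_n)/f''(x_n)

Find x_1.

f(x) = 3x^2 - 6x
f'(x) = 6x + (-6), f''(x) = 6
Newton step: x_1 = x_0 - f'(x_0)/f''(x_0)
f'(5) = 24
x_1 = 5 - 24/6 = 1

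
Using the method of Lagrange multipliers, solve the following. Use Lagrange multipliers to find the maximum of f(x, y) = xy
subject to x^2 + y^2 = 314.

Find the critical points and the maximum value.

Lagrange conditions: y = 2*lambda*x and x = 2*lambda*y
If x = 0 then y = 0, violating the constraint, so x, y != 0.
Dividing: y/x = x/y => x^2 = y^2 => y = x or y = -x
Constraint: 2x^2 = 314 => x^2 = 157 => x = +/-sqrt(157)
Critical points: (sqrt(157), sqrt(157)), (-sqrt(157), -sqrt(157)), (sqrt(157), -sqrt(157)), (-sqrt(157), sqrt(157))
  y = x:  xy = x^2 = 157  at (sqrt(157), sqrt(157)) and (-sqrt(157), -sqrt(157))
  y = -x: xy = -x^2 = -157 at (sqrt(157), -sqrt(157)) and (-sqrt(157), sqrt(157))
Maximum xy = 157 at (sqrt(157), sqrt(157)) and (-sqrt(157), -sqrt(157))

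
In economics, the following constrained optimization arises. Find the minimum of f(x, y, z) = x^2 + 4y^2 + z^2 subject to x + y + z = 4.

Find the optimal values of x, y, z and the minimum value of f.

Using Lagrange multipliers on f = x^2 + 4y^2 + z^2 with constraint x + y + z = 4:
Conditions: 2*1*x = lambda, 2*4*y = lambda, 2*1*z = lambda
So x = lambda/2, y = lambda/8, z = lambda/2
Substituting into constraint: lambda * (9/8) = 4
lambda = 32/9
x = 16/9, y = 4/9, z = 16/9
Minimum value = 64/9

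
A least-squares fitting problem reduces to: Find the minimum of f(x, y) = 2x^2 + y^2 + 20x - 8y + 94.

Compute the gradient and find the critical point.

f(x,y) = 2x^2 + y^2 + 20x - 8y + 94
df/dx = 4x + (20) = 0  =>  x = -5
df/dy = 2y + (-8) = 0  =>  y = 4
f(-5, 4) = 2*(-5)^2 + 1*(4)^2 + 20*(-5) + -8*(4) + 94 = 28
Hessian is diagonal with entries 4, 2 > 0, so this is a minimum.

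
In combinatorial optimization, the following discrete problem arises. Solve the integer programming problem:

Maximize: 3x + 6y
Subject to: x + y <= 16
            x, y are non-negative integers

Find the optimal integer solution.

Objective: 3x + 6y, constraint: x + y <= 16
Coefficient of y is 6 > coefficient of x is 3, so allocate the entire budget to y.
Optimal: x = 0, y = 16, value = 96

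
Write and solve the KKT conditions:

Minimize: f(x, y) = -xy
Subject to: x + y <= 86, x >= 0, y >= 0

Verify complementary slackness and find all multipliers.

Problem: min -xy s.t. x + y <= 86 (multiplier lambda), x >= 0 (mu_x), y >= 0 (mu_y)
KKT stationarity: -y + lambda - mu_x = 0, -x + lambda - mu_y = 0, with lambda, mu_x, mu_y >= 0
Complementary slackness: lambda*(x + y - 86) = 0, mu_x*x = 0, mu_y*y = 0
If lambda = 0: y = -mu_x <= 0 and x = -mu_y <= 0 force x = y = 0 with f = 0; but x = y = 43 is feasible with f = -1849 < 0, so this is not the minimum. Hence lambda > 0 and x + y = 86.
Try x > 0, y > 0 (so mu_x = mu_y = 0): y = lambda, x = lambda => x = y = lambda
x + y = 86 => 2*lambda = 86 => lambda = 43
x* = y* = 43 > 0, consistent with mu_x = mu_y = 0.
(Any feasible point with x = 0 or y = 0 has f = 0 > -1849, so the minimum is not on those boundaries.)
min(-xy) = -1849 (i.e. max xy = 1849)
Multipliers: lambda = 43, mu_x = 0, mu_y = 0
Complementary slackness: lambda*(x + y - 86) = 43*(43 + 43 - 86) = 0, mu_x*x = 0*43 = 0, mu_y*y = 0*43 = 0. Satisfied.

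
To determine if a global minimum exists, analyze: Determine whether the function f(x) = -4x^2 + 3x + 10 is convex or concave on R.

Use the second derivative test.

f(x) = -4x^2 + 3x + 10
f'(x) = -8x + 3
f''(x) = -8
Since f''(x) = -8 < 0 for all x, f is concave on R.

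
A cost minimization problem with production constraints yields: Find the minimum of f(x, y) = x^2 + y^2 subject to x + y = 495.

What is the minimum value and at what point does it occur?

Substitute y = 495 - x into f(x,y) = x^2 + y^2:
g(x) = x^2 + (495 - x)^2 = 2x^2 - 990x + 245025
g'(x) = 4x - 990 = 0  =>  x = 495/2
y = 495 - 495/2 = 495/2
Minimum value = (495/2)^2 + (495/2)^2 = 245025/2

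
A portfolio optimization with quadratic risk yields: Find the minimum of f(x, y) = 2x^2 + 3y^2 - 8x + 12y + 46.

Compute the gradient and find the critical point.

f(x,y) = 2x^2 + 3y^2 - 8x + 12y + 46
df/dx = 4x + (-8) = 0  =>  x = 2
df/dy = 6y + (12) = 0  =>  y = -2
f(2, -2) = 2*(2)^2 + 3*(-2)^2 + -8*(2) + 12*(-2) + 46 = 26
Hessian is diagonal with entries 4, 6 > 0, so this is a minimum.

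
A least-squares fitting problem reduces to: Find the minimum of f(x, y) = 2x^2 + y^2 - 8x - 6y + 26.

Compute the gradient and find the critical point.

f(x,y) = 2x^2 + y^2 - 8x - 6y + 26
df/dx = 4x + (-8) = 0  =>  x = 2
df/dy = 2y + (-6) = 0  =>  y = 3
f(2, 3) = 2*(2)^2 + 1*(3)^2 + -8*(2) + -6*(3) + 26 = 9
Hessian is diagonal with entries 4, 2 > 0, so this is a minimum.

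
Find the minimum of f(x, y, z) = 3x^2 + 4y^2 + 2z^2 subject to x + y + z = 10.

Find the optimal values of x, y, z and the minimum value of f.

Using Lagrange multipliers on f = 3x^2 + 4y^2 + 2z^2 with constraint x + y + z = 10:
Conditions: 2*3*x = lambda, 2*4*y = lambda, 2*2*z = lambda
So x = lambda/6, y = lambda/8, z = lambda/4
Substituting into constraint: lambda * (13/24) = 10
lambda = 240/13
x = 40/13, y = 30/13, z = 60/13
Minimum value = 1200/13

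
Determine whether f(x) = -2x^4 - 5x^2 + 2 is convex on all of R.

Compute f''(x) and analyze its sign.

f(x) = -2x^4 - 5x^2 + 2
f'(x) = -8x^3 + -10x
f''(x) = -24x^2 + -10
f''(x) = -24x^2 + -10 <= -10 < 0 for all x
Therefore, f is concave on R.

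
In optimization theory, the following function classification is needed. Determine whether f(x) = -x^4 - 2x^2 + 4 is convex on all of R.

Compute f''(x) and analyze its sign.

f(x) = -x^4 - 2x^2 + 4
f'(x) = -4x^3 + -4x
f''(x) = -12x^2 + -4
f''(x) = -12x^2 + -4 <= -4 < 0 for all x
Therefore, f is concave on R.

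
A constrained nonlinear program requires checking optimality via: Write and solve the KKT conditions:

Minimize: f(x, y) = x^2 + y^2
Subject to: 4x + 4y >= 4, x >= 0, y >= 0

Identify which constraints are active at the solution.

KKT conditions for min x^2 + y^2 s.t. 4x + 4y >= 4, x >= 0, y >= 0:
Stationarity: 2x = mu*4 + mu_x, 2y = mu*4 + mu_y, with mu, mu_x, mu_y >= 0
Complementary slackness: mu*(4x + 4y - 4) = 0, mu_x*x = 0, mu_y*y = 0
(0, 0) is infeasible (4*0 + 4*0 < 4), so if mu = 0 stationarity would force x = mu_x/2 >= 0, y = mu_y/2 >= 0 with mu_x*x = mu_y*y = 0, i.e. x = y = 0: contradiction. Hence mu > 0 and 4x + 4y = 4 is active.
Try x > 0, y > 0 (so mu_x = mu_y = 0): x = 4*mu/2, y = 4*mu/2
Substitute: 4*(4*mu/2) + 4*(4*mu/2) = 4
  mu*32/2 = 4 => mu = 1/4
x* = 1/2 > 0, y* = 1/2 > 0, consistent with mu_x = mu_y = 0.
f is convex and the constraints are linear, so this KKT point is the global minimum.
f* = 1/2
Active constraints: 4x + 4y >= 4 (holds with equality, mu = 1/4 > 0); x >= 0 and y >= 0 are inactive (mu_x = mu_y = 0).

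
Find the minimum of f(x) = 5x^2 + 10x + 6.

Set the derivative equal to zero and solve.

f(x) = 5x^2 + 10x + 6
f'(x) = 10x + (10) = 0
x = -10/10 = -1
f(-1) = 1
Since f''(x) = 10 > 0, this is a minimum.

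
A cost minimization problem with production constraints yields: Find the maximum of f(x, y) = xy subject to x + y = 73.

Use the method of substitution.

Substitute y = 73 - x into f(x,y) = xy:
g(x) = x(73 - x) = 73x - x^2
g'(x) = 73 - 2x = 0  =>  x = 73/2
y = 73 - 73/2 = 73/2
Maximum value = (73/2) * (73/2) = 5329/4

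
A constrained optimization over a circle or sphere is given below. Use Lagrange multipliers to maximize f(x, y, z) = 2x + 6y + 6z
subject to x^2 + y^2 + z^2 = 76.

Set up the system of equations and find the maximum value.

Lagrange conditions: 2 = 2*lambda*x, 6 = 2*lambda*y, 6 = 2*lambda*z
So x:2 = y:6 = z:6, i.e. x = 2t, y = 6t, z = 6t
Constraint: t^2*(2^2 + 6^2 + 6^2) = 76
  t^2 * 76 = 76  =>  t = sqrt(1)
Maximum = 2*2t + 6*6t + 6*6t = 76*sqrt(1) = 76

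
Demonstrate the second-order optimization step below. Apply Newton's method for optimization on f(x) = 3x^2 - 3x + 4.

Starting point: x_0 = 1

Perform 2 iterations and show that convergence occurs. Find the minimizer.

f(x) = 3x^2 - 3x + 4, f'(x) = 6x + (-3), f''(x) = 6
Step 1: f'(1) = 3, x_1 = 1 - 3/6 = 1/2
Step 2: f'(1/2) = 0, x_2 = 1/2 (converged)
Newton's method converges in 1 step for quadratics.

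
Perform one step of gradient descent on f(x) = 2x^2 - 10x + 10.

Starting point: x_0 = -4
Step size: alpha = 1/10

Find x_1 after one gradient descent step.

f(x) = 2x^2 - 10x + 10
f'(x) = 4x - 10
f'(-4) = 4*-4 + (-10) = -26
x_1 = x_0 - alpha * f'(x_0) = -4 - 1/10 * -26 = -7/5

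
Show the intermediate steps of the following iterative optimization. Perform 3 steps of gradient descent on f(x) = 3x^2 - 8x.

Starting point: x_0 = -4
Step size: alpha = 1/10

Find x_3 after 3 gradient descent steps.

f(x) = 3x^2 - 8x, f'(x) = 6x + (-8)
Step 1: f'(-4) = -32, x_1 = -4 - 1/10 * -32 = -4/5
Step 2: f'(-4/5) = -64/5, x_2 = -4/5 - 1/10 * -64/5 = 12/25
Step 3: f'(12/25) = -128/25, x_3 = 12/25 - 1/10 * -128/25 = 124/125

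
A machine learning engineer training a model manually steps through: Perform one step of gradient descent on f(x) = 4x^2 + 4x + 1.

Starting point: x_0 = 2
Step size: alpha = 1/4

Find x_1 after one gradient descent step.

f(x) = 4x^2 + 4x + 1
f'(x) = 8x + 4
f'(2) = 8*2 + (4) = 20
x_1 = x_0 - alpha * f'(x_0) = 2 - 1/4 * 20 = -3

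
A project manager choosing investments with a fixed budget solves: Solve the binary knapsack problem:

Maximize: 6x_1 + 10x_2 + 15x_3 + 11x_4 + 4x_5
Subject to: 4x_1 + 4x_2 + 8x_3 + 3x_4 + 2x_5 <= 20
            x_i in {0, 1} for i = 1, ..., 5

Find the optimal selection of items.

Items: item 1 (v=6, w=4), item 2 (v=10, w=4), item 3 (v=15, w=8), item 4 (v=11, w=3), item 5 (v=4, w=2)
Capacity: 20
Checking all 32 subsets (w = total weight, v = total value):
  {}: w = 0, v = 0
  {1}: w = 4, v = 6
  {2}: w = 4, v = 10
  {3}: w = 8, v = 15
  {4}: w = 3, v = 11
  {5}: w = 2, v = 4
  {1, 2}: w = 8, v = 16
  {1, 3}: w = 12, v = 21
  {1, 4}: w = 7, v = 17
  {1, 5}: w = 6, v = 10
  {2, 3}: w = 12, v = 25
  {2, 4}: w = 7, v = 21
  {2, 5}: w = 6, v = 14
  {3, 4}: w = 11, v = 26
  {3, 5}: w = 10, v = 19
  {4, 5}: w = 5, v = 15
  {1, 2, 3}: w = 16, v = 31
  {1, 2, 4}: w = 11, v = 27
  {1, 2, 5}: w = 10, v = 20
  {1, 3, 4}: w = 15, v = 32
  {1, 3, 5}: w = 14, v = 25
  {1, 4, 5}: w = 9, v = 21
  {2, 3, 4}: w = 15, v = 36
  {2, 3, 5}: w = 14, v = 29
  {2, 4, 5}: w = 9, v = 25
  {3, 4, 5}: w = 13, v = 30
  {1, 2, 3, 4}: w = 19, v = 42
  {1, 2, 3, 5}: w = 18, v = 35
  {1, 2, 4, 5}: w = 13, v = 31
  {1, 3, 4, 5}: w = 17, v = 36
  {2, 3, 4, 5}: w = 17, v = 40
  {1, 2, 3, 4, 5}: w = 21 > 20, infeasible
Best feasible subset: items [1, 2, 3, 4]
Total weight: 19 <= 20, total value: 42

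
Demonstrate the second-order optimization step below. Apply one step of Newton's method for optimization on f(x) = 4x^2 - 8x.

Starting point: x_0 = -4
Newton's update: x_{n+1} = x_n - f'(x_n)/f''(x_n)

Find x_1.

f(x) = 4x^2 - 8x
f'(x) = 8x + (-8), f''(x) = 8
Newton step: x_1 = x_0 - f'(x_0)/f''(x_0)
f'(-4) = -40
x_1 = -4 - -40/8 = 1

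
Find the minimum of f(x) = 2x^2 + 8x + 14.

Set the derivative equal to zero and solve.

f(x) = 2x^2 + 8x + 14
f'(x) = 4x + (8) = 0
x = -8/4 = -2
f(-2) = 6
Since f''(x) = 4 > 0, this is a minimum.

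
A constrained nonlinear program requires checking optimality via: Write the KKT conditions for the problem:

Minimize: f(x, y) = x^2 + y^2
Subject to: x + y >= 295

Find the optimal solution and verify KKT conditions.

KKT conditions for min x^2 + y^2 s.t. x + y >= 295:
Stationarity: 2x = mu, 2y = mu
So x = y = mu/2.
Complementary slackness: mu*(x + y - 295) = 0
Primal feasibility: x + y >= 295; dual feasibility: mu >= 0
If mu = 0 then x = y = 0, but 0 + 0 < 295 is infeasible, so the constraint is active.
Constraint active: x + y = 2*(mu/2) = 295 => mu = 295
x = y = 295/2, f = 87025/2
Verify: stationarity 2*(295/2) = 295 = mu; primal 295/2 + 295/2 = 295 >= 295; dual mu = 295 >= 0; complementary slackness 295*(295 - 295) = 0. All KKT conditions hold.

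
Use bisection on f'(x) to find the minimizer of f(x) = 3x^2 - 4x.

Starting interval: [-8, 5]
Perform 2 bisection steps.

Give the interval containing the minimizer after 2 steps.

Finding critical point of f(x) = 3x^2 - 4x using bisection on f'(x) = 6x + -4.
f'(x) = 0 when x = 2/3.
Starting interval: [-8, 5]
Step 1: mid = -3/2, f'(mid) = -13, new interval = [-3/2, 5]
Step 2: mid = 7/4, f'(mid) = 13/2, new interval = [-3/2, 7/4]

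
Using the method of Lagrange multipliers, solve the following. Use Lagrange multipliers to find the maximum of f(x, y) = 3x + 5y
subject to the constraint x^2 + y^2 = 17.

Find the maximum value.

Set up Lagrange conditions: grad f = lambda * grad g
  3 = 2*lambda*x
  5 = 2*lambda*y
From these: x/y = 3/5, so x = 3t, y = 5t for some t.
Substitute into constraint: (3t)^2 + (5t)^2 = 17
  t^2 * 34 = 17
  t = sqrt(17/34)
Maximum = 3*x + 5*y = (3^2 + 5^2)*t = 34 * sqrt(17/34) = sqrt(578)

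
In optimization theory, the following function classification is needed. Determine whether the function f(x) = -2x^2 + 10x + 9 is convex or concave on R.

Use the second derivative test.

f(x) = -2x^2 + 10x + 9
f'(x) = -4x + 10
f''(x) = -4
Since f''(x) = -4 < 0 for all x, f is concave on R.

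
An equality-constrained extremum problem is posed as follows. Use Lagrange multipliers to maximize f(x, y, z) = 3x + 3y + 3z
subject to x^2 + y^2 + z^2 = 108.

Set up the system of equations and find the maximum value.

Lagrange conditions: 3 = 2*lambda*x, 3 = 2*lambda*y, 3 = 2*lambda*z
So x:3 = y:3 = z:3, i.e. x = 3t, y = 3t, z = 3t
Constraint: t^2*(3^2 + 3^2 + 3^2) = 108
  t^2 * 27 = 108  =>  t = sqrt(4)
Maximum = 3*3t + 3*3t + 3*3t = 27*sqrt(4) = 54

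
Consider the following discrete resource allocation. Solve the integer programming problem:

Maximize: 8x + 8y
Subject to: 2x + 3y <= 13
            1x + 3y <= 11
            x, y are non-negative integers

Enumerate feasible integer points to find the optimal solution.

Constraint 1: 2x + 3y <= 13
Constraint 2: 1x + 3y <= 11
Feasible x range (need y >= 0): 0 <= x <= min(13/2, 11/1) => x in {0, ..., 6}.
Enumerate feasible integer points row by row (the coefficient of y is 8 > 0, so for each x the largest feasible y gives the best value):
  x = 0: y <= min((13 - 2*0)/3, (11 - 1*0)/3) => y in {0, ..., 3}; best 8*0 + 8*3 = 24
  x = 1: y <= min((13 - 2*1)/3, (11 - 1*1)/3) => y in {0, ..., 3}; best 8*1 + 8*3 = 32
  x = 2: y <= min((13 - 2*2)/3, (11 - 1*2)/3) => y in {0, ..., 3}; best 8*2 + 8*3 = 40
  x = 3: y <= min((13 - 2*3)/3, (11 - 1*3)/3) => y in {0, ..., 2}; best 8*3 + 8*2 = 40
  x = 4: y <= min((13 - 2*4)/3, (11 - 1*4)/3) => y in {0, ..., 1}; best 8*4 + 8*1 = 40
  x = 5: y <= min((13 - 2*5)/3, (11 - 1*5)/3) => y in {0, ..., 1}; best 8*5 + 8*1 = 48
  x = 6: y <= min((13 - 2*6)/3, (11 - 1*6)/3) => y in {0}; best 8*6 + 8*0 = 48
The maximum 8x + 8y = 48 is achieved at x = 5, y = 1.
(The same value 48 is also attained at (6, 0).)
Check: 2*5 + 3*1 = 13 <= 13 and 1*5 + 3*1 = 8 <= 11.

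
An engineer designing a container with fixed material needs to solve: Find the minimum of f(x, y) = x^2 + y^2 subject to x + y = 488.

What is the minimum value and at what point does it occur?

Substitute y = 488 - x into f(x,y) = x^2 + y^2:
g(x) = x^2 + (488 - x)^2 = 2x^2 - 976x + 238144
g'(x) = 4x - 976 = 0  =>  x = 244
y = 488 - 244 = 244
Minimum value = 244^2 + 244^2 = 119072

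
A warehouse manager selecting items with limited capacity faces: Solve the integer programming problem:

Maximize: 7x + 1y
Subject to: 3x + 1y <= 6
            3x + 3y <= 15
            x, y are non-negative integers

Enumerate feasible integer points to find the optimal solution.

Constraint 1: 3x + 1y <= 6
Constraint 2: 3x + 3y <= 15
Feasible x range (need y >= 0): 0 <= x <= min(6/3, 15/3) => x in {0, ..., 2}.
Enumerate feasible integer points row by row (the coefficient of y is 1 > 0, so for each x the largest feasible y gives the best value):
  x = 0: y <= min((6 - 3*0)/1, (15 - 3*0)/3) => y in {0, ..., 5}; best 7*0 + 1*5 = 5
  x = 1: y <= min((6 - 3*1)/1, (15 - 3*1)/3) => y in {0, ..., 3}; best 7*1 + 1*3 = 10
  x = 2: y <= min((6 - 3*2)/1, (15 - 3*2)/3) => y in {0}; best 7*2 + 1*0 = 14
The maximum 7x + 1y = 14 is achieved at x = 2, y = 0.
Check: 3*2 + 1*0 = 6 <= 6 and 3*2 + 3*0 = 6 <= 15.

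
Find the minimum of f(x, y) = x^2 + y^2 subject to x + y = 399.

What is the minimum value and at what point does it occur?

Substitute y = 399 - x into f(x,y) = x^2 + y^2:
g(x) = x^2 + (399 - x)^2 = 2x^2 - 798x + 159201
g'(x) = 4x - 798 = 0  =>  x = 399/2
y = 399 - 399/2 = 399/2
Minimum value = (399/2)^2 + (399/2)^2 = 159201/2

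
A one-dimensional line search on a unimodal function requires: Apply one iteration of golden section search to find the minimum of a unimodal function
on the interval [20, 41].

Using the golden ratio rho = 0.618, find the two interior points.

Golden section search on [20, 41].
Golden ratio rho = 0.618 (approx).
Interior points:
  x_1 = 20 + (1-0.618)*21 = 28.0220
  x_2 = 20 + 0.618*21 = 32.9780
Compare f(x_1) and f(x_2) to determine which subinterval to keep.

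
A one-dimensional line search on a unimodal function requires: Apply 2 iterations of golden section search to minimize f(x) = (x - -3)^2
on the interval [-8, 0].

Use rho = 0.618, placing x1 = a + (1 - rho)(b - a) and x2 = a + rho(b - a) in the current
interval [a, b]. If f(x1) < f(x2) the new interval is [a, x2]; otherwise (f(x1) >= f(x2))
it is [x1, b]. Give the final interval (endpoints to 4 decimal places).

Golden section search for min of f(x) = (x - -3)^2 on [-8, 0].
Each step: x1 = a + (1 - rho)(b - a), x2 = a + rho(b - a); if f(x1) < f(x2) keep [a, x2], otherwise keep [x1, b].
Step 1: [-8.0000, 0.0000], x1=-4.9440 (f=3.7791), x2=-3.0560 (f=0.0031); f(x1) > f(x2) => keep [-4.9440, 0.0000]
Step 2: [-4.9440, 0.0000], x1=-3.0554 (f=0.0031), x2=-1.8886 (f=1.2352); f(x1) < f(x2) => keep [-4.9440, -1.8886]
Final interval: [-4.9440, -1.8886]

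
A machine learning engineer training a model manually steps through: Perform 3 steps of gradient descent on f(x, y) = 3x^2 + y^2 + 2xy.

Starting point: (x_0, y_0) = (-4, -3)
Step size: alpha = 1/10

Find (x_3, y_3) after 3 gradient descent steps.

f(x,y) = 3x^2 + y^2 + 2xy
grad_x = 6x + 2y, grad_y = 2y + 2x
Step 1: grad = (-30, -14), (-1, -8/5)
Step 2: grad = (-46/5, -26/5), (-2/25, -27/25)
Step 3: grad = (-66/25, -58/25), (23/125, -106/125)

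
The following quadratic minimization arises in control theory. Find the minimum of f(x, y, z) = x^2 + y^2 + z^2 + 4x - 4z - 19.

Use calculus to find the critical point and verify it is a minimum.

f(x,y,z) = x^2 + y^2 + z^2 + 4x - 4z - 19
df/dx = 2x + (4) = 0 => x = -2
df/dy = 2y + (0) = 0 => y = 0
df/dz = 2z + (-4) = 0 => z = 2
f(-2,0,2) = 1*(-2)^2 + 1*(0)^2 + 1*(2)^2 + 4*(-2) + -4*(2) + -19 = -27
Hessian is diagonal with entries 2, 2, 2 > 0, confirmed minimum.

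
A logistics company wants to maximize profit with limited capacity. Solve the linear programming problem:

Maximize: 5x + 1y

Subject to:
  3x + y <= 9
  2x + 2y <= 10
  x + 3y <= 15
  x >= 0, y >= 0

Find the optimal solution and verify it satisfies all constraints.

Feasible vertices: (0, 0), (0, 5), (2, 3), (3, 0)
Objective 5x + 1y at each vertex:
  (0, 0): 0
  (0, 5): 5
  (2, 3): 13
  (3, 0): 15
Maximum is 15 at (3, 0).
Verify constraints at (x, y) = (3, 0):
  3*3 + 1*0 = 9 <= 9 (active)
  2*3 + 2*0 = 6 <= 10
  1*3 + 3*0 = 3 <= 15
  x = 3 >= 0, y = 0 >= 0. All constraints satisfied.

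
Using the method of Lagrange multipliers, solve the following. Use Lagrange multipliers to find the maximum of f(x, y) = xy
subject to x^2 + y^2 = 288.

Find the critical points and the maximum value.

Lagrange conditions: y = 2*lambda*x and x = 2*lambda*y
If x = 0 then y = 0, violating the constraint, so x, y != 0.
Dividing: y/x = x/y => x^2 = y^2 => y = x or y = -x
Constraint: 2x^2 = 288 => x^2 = 144 => x = +/-12
Critical points: (12, 12), (-12, -12), (12, -12), (-12, 12)
  y = x:  xy = x^2 = 144  at (12, 12) and (-12, -12)
  y = -x: xy = -x^2 = -144 at (12, -12) and (-12, 12)
Maximum xy = 144 at (12, 12) and (-12, -12)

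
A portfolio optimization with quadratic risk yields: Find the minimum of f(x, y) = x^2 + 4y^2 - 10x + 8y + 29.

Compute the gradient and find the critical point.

f(x,y) = x^2 + 4y^2 - 10x + 8y + 29
df/dx = 2x + (-10) = 0  =>  x = 5
df/dy = 8y + (8) = 0  =>  y = -1
f(5, -1) = 1*(5)^2 + 4*(-1)^2 + -10*(5) + 8*(-1) + 29 = 0
Hessian is diagonal with entries 2, 8 > 0, so this is a minimum.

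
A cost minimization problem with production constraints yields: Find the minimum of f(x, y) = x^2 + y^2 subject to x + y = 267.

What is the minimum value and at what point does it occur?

Substitute y = 267 - x into f(x,y) = x^2 + y^2:
g(x) = x^2 + (267 - x)^2 = 2x^2 - 534x + 71289
g'(x) = 4x - 534 = 0  =>  x = 267/2
y = 267 - 267/2 = 267/2
Minimum value = (267/2)^2 + (267/2)^2 = 71289/2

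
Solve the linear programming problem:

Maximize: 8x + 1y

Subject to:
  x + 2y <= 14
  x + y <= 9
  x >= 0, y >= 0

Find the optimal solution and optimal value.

Feasible vertices: (0, 0), (0, 7), (4, 5), (9, 0)
Objective 8x + 1y at each:
  (0, 0): 0
  (0, 7): 7
  (4, 5): 37
  (9, 0): 72
Maximum is 72 at (9, 0).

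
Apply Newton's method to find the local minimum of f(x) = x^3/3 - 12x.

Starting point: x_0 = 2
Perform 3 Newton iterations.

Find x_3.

f(x) = x^3/3 - 12x
f'(x) = x^2 - 12, f''(x) = 2x
Newton update: x_{n+1} = x_n - (x_n^2 - 12)/(2*x_n)
Step 1: x_0 = 2, f'=-8, f''=4, x_1 = 4
Step 2: x_1 = 4, f'=4, f''=8, x_2 = 7/2
Step 3: x_2 = 7/2, f'=1/4, f''=7, x_3 = 97/28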